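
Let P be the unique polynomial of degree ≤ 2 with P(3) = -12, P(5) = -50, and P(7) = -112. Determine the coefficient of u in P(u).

5

Write P(u) = au^2 + bu + c. Substituting each data point gives a linear system:
  9a + 3b + c = -12
  25a + 5b + c = -50
  49a + 7b + c = -112
Solving the system yields a = -3, b = 5, c = 0.
So P(u) = -3u² + 5u.
The coefficient of u is 5.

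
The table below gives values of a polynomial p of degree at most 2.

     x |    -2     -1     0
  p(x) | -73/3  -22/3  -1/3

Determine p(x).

p(x) = -5x^2 + 2x - 1/3

Write p(x) = ax^2 + bx + c. Substituting each data point gives a linear system:
  4a - 2b + c = -73/3
  a - b + c = -22/3
  c = -1/3
Solving the system yields a = -5, b = 2, c = -1/3.
So p(x) = -5x² + 2x - 1/3.
Check: p(0) = -1/3. ✓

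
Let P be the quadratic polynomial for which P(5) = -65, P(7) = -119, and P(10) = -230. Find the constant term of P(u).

Write P(u) = au^2 + bu + c. Substituting each data point gives a linear system:
  25a + 5b + c = -65
  49a + 7b + c = -119
  100a + 10b + c = -230
Solving the system yields a = -2, b = -3, c = 0.
So P(u) = -2u^2 - 3u.
The constant term is 0.

0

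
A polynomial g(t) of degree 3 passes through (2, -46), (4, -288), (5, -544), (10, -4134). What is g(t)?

Write g(t) = at^3 + bt^2 + ct + d. Substituting each data point gives a linear system:
  8a + 4b + 2c + d = -46
  64a + 16b + 4c + d = -288
  125a + 25b + 5c + d = -544
  1000a + 100b + 10c + d = -4134
Solving the system yields a = -4, b = -1, c = -3, d = -4.
So g(t) = -4t^3 - t^2 - 3t - 4.
Check: g(10) = -4134. ✓

g(t) = -4t^3 - t^2 - 3t - 4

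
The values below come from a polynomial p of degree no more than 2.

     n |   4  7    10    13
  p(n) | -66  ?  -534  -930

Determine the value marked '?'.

-246

On equispaced nodes a degree-2 polynomial has vanishing third forward difference, so
  - p(4) + 3·p(7) - 3·p(10) + p(13) = 0.
Substituting the known values and solving for p(7):
  3·p(7) = -738
  p(7) = -246.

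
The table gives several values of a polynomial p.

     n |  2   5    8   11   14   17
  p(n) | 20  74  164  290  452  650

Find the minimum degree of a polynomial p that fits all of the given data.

2

Forward differences of the values at n = 2, 5, 8, 11, 14, 17:
  p  : 20  74  164  290  452  650
  Δ  : 54  90  126  162  198
  Δ^2: 36  36  36  36
  Δ^3: 0  0  0
  Δ^4: 0  0
  Δ^5: 0
The second differences are constant (36) and nonzero, while all higher differences vanish, so the minimal degree is 2.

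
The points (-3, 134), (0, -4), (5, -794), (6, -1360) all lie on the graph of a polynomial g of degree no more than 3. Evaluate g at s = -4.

Write g(s) = as^3 + bs^2 + cs + d. Substituting each data point gives a linear system:
  -27a + 9b - 3c + d = 134
  d = -4
  125a + 25b + 5c + d = -794
  216a + 36b + 6c + d = -1360
Solving the system yields a = -6, b = -2, c = 2, d = -4.
So g(s) = -6s^3 - 2s^2 + 2s - 4.
Then g(-4) = 340.

340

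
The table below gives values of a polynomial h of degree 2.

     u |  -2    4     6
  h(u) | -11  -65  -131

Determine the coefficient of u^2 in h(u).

-3

Write h(u) = au^2 + bu + c. Substituting each data point gives a linear system:
  4a - 2b + c = -11
  16a + 4b + c = -65
  36a + 6b + c = -131
Solving the system yields a = -3, b = -3, c = -5.
So h(u) = -3u^2 - 3u - 5.
The leading coefficient is -3.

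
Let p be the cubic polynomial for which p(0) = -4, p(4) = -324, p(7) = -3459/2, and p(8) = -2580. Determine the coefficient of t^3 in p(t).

-5

Write p(t) = at^3 + bt^2 + ct + d. Substituting each data point gives a linear system:
  d = -4
  64a + 16b + 4c + d = -324
  343a + 49b + 7c + d = -3459/2
  512a + 64b + 8c + d = -2580
Solving the system yields a = -5, b = -1/2, c = 2, d = -4.
So p(t) = -5t^3 - (1/2)t^2 + 2t - 4.
The leading coefficient is -5.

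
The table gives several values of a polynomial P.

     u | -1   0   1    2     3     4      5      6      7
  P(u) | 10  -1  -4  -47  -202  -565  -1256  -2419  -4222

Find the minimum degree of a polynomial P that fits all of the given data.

4

Forward differences of the values at u = -1, 0, 1, 2, 3, 4, 5, 6, 7:
  P  : 10  -1  -4  -47  -202  -565  -1256  -2419  -4222
  Δ  : -11  -3  -43  -155  -363  -691  -1163  -1803
  Δ^2: 8  -40  -112  -208  -328  -472  -640
  Δ^3: -48  -72  -96  -120  -144  -168
  Δ^4: -24  -24  -24  -24  -24
  Δ^5: 0  0  0  0
  Δ^6: 0  0  0
  Δ^7: 0  0
  Δ^8: 0
The fourth differences are constant (-24) and nonzero, while all higher differences vanish, so the minimal degree is 4.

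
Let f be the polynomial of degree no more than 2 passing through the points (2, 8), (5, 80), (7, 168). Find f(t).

Using the Lagrange interpolation formula with nodes 2, 5, 7:
  L_0(t) = (t - 5)(t - 7) / 15
  L_1(t) = (t - 2)(t - 7) / -6
  L_2(t) = (t - 2)(t - 5) / 10
Then f(t) = 8·L_0(t) + 80·L_1(t) + 168·L_2(t).
Expanding and collecting terms gives f(t) = 4t² - 4t.
Check: f(7) = 168. ✓

f(t) = 4t^2 - 4t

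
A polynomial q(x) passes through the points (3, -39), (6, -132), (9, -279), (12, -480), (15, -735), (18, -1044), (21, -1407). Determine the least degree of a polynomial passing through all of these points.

Forward differences of the values at x = 3, 6, 9, 12, 15, 18, 21:
  q  : -39  -132  -279  -480  -735  -1044  -1407
  Δ  : -93  -147  -201  -255  -309  -363
  Δ^2: -54  -54  -54  -54  -54
  Δ^3: 0  0  0  0
  Δ^4: 0  0  0
  Δ^5: 0  0
  Δ^6: 0
The second differences are constant (-54) and nonzero, while all higher differences vanish, so the minimal degree is 2.

2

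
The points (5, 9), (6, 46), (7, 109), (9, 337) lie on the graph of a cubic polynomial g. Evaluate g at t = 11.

741

Write g(t) = at^3 + bt^2 + ct + d. Substituting each data point gives a linear system:
  125a + 25b + 5c + d = 9
  216a + 36b + 6c + d = 46
  343a + 49b + 7c + d = 109
  729a + 81b + 9c + d = 337
Solving the system yields a = 1, b = -5, c = 1, d = 4.
So g(t) = t^3 - 5t^2 + t + 4.
Then g(11) = 741.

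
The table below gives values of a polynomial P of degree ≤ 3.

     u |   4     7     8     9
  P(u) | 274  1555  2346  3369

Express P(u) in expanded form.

P(u) = 5u^3 - 4u^2 + 6u - 6

Write P(u) = au^3 + bu^2 + cu + d. Substituting each data point gives a linear system:
  64a + 16b + 4c + d = 274
  343a + 49b + 7c + d = 1555
  512a + 64b + 8c + d = 2346
  729a + 81b + 9c + d = 3369
Solving the system yields a = 5, b = -4, c = 6, d = -6.
So P(u) = 5u³ - 4u² + 6u - 6.
Check: P(9) = 3369. ✓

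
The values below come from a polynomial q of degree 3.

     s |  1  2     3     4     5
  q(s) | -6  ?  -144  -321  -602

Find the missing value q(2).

On equispaced nodes a degree-3 polynomial has vanishing fourth forward difference, so
  q(1) - 4·q(2) + 6·q(3) - 4·q(4) + q(5) = 0.
Substituting the known values and solving for q(2):
  -4·q(2) = 188
  q(2) = -47.

-47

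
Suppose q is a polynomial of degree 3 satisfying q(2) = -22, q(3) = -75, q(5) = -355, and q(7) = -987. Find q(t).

Using the Lagrange interpolation formula with nodes 2, 3, 5, 7:
  L_0(t) = (t - 3)(t - 5)(t - 7) / -15
  L_1(t) = (t - 2)(t - 5)(t - 7) / 8
  L_2(t) = (t - 2)(t - 3)(t - 7) / -12
  L_3(t) = (t - 2)(t - 3)(t - 5) / 40
Then q(t) = -22·L_0(t) - 75·L_1(t) - 355·L_2(t) - 987·L_3(t).
Expanding and collecting terms gives q(t) = -3t³ + t² - t.
Check: q(3) = -75. ✓

q(t) = -3t^3 + t^2 - t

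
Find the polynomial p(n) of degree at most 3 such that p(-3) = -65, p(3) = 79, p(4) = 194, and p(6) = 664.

p(n) = 3n^3 + n^2 - 3n - 2

Using the Lagrange interpolation formula with nodes -3, 3, 4, 6:
  L_0(n) = (n - 3)(n - 4)(n - 6) / -378
  L_1(n) = (n + 3)(n - 4)(n - 6) / 18
  L_2(n) = (n + 3)(n - 3)(n - 6) / -14
  L_3(n) = (n + 3)(n - 3)(n - 4) / 54
Then p(n) = -65·L_0(n) + 79·L_1(n) + 194·L_2(n) + 664·L_3(n).
Expanding and collecting terms gives p(n) = 3n^3 + n^2 - 3n - 2.
Check: p(3) = 79. ✓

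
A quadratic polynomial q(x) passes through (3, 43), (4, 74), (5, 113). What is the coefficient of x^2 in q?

Write q(x) = ax^2 + bx + c. Substituting each data point gives a linear system:
  9a + 3b + c = 43
  16a + 4b + c = 74
  25a + 5b + c = 113
Solving the system yields a = 4, b = 3, c = -2.
So q(x) = 4x^2 + 3x - 2.
The leading coefficient is 4.

4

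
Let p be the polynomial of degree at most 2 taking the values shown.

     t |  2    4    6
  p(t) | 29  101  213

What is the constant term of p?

-3

Write p(t) = at^2 + bt + c. Substituting each data point gives a linear system:
  4a + 2b + c = 29
  16a + 4b + c = 101
  36a + 6b + c = 213
Solving the system yields a = 5, b = 6, c = -3.
So p(t) = 5t² + 6t - 3.
The constant term is -3.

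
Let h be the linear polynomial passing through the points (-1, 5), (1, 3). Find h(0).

Write h(s) = as + b. Substituting each data point gives a linear system:
  -a + b = 5
  a + b = 3
Solving the system yields a = -1, b = 4.
So h(s) = -s + 4.
Then h(0) = 4.

4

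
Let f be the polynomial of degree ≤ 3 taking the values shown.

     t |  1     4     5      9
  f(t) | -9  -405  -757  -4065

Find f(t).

f(t) = -5t^3 - 5t^2 - 2t + 3

Write f(t) = at^3 + bt^2 + ct + d. Substituting each data point gives a linear system:
  a + b + c + d = -9
  64a + 16b + 4c + d = -405
  125a + 25b + 5c + d = -757
  729a + 81b + 9c + d = -4065
Solving the system yields a = -5, b = -5, c = -2, d = 3.
So f(t) = -5t^3 - 5t^2 - 2t + 3.
Check: f(5) = -757. ✓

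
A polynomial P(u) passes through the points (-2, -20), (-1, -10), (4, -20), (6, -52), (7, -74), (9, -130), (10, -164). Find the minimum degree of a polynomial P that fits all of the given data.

2

Divided differences on the nodes -2, -1, 4, 6, 7, 9, 10:
  order 0: -20  -10  -20  -52  -74  -130  -164
  order 1: 10  -2  -16  -22  -28  -34
  order 2: -2  -2  -2  -2  -2
  order 3: 0  0  0  0
  order 4: 0  0  0
  order 5: 0  0
  order 6: 0
The order-2 divided differences are all -2 (nonzero) and every higher order vanishes, so the data lies on a polynomial of degree exactly 2.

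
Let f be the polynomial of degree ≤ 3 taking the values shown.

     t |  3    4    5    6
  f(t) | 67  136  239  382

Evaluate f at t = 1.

7

Write f(t) = at^3 + bt^2 + ct + d. Substituting each data point gives a linear system:
  27a + 9b + 3c + d = 67
  64a + 16b + 4c + d = 136
  125a + 25b + 5c + d = 239
  216a + 36b + 6c + d = 382
Solving the system yields a = 1, b = 5, c = -3, d = 4.
So f(t) = t³ + 5t² - 3t + 4.
Then f(1) = 7.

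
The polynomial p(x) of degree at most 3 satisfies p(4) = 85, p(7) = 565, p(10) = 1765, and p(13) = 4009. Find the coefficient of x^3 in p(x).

Write p(x) = ax^3 + bx^2 + cx + d. Substituting each data point gives a linear system:
  64a + 16b + 4c + d = 85
  343a + 49b + 7c + d = 565
  1000a + 100b + 10c + d = 1765
  2197a + 169b + 13c + d = 4009
Solving the system yields a = 2, b = -2, c = -4, d = 5.
So p(x) = 2x^3 - 2x^2 - 4x + 5.
The leading coefficient is 2.

2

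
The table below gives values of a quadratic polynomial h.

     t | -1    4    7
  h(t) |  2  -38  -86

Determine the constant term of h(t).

-2

Write h(t) = at^2 + bt + c. Substituting each data point gives a linear system:
  a - b + c = 2
  16a + 4b + c = -38
  49a + 7b + c = -86
Solving the system yields a = -1, b = -5, c = -2.
So h(t) = -t² - 5t - 2.
The constant term is -2.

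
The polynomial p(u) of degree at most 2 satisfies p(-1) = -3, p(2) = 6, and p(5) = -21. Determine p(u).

Write p(u) = au^2 + bu + c. Substituting each data point gives a linear system:
  a - b + c = -3
  4a + 2b + c = 6
  25a + 5b + c = -21
Solving the system yields a = -2, b = 5, c = 4.
So p(u) = -2u^2 + 5u + 4.
Check: p(-1) = -3. ✓

p(u) = -2u^2 + 5u + 4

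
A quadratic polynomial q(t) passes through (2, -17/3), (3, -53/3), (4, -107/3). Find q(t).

q(t) = -3t^2 + 3t + 1/3

Write q(t) = at^2 + bt + c. Substituting each data point gives a linear system:
  4a + 2b + c = -17/3
  9a + 3b + c = -53/3
  16a + 4b + c = -107/3
Solving the system yields a = -3, b = 3, c = 1/3.
So q(t) = -3t² + 3t + 1/3.
Check: q(2) = -17/3. ✓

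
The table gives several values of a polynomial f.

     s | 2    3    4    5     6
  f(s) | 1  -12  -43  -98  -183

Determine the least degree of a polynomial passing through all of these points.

Forward differences of the values at s = 2, 3, 4, 5, 6:
  f  : 1  -12  -43  -98  -183
  Δ  : -13  -31  -55  -85
  Δ^2: -18  -24  -30
  Δ^3: -6  -6
  Δ^4: 0
The third differences are constant (-6) and nonzero, while all higher differences vanish, so the minimal degree is 3.

3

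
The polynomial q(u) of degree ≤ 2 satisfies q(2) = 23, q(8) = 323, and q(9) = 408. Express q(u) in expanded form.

Write q(u) = au^2 + bu + c. Substituting each data point gives a linear system:
  4a + 2b + c = 23
  64a + 8b + c = 323
  81a + 9b + c = 408
Solving the system yields a = 5, b = 0, c = 3.
So q(u) = 5u^2 + 3.
Check: q(8) = 323. ✓

q(u) = 5u^2 + 3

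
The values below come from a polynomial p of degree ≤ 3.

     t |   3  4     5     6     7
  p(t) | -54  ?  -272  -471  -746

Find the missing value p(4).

The 4 known points determine the degree-3 polynomial uniquely.
Write p(t) = at^3 + bt^2 + ct + d. Substituting each data point gives a linear system:
  27a + 9b + 3c + d = -54
  125a + 25b + 5c + d = -272
  216a + 36b + 6c + d = -471
  343a + 49b + 7c + d = -746
Solving the system yields a = -2, b = -2, c = 5, d = 3.
So p(t) = -2t^3 - 2t^2 + 5t + 3.
Then p(4) = -137.

-137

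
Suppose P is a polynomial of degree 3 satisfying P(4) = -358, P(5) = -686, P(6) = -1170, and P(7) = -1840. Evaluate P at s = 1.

Using the Lagrange interpolation formula with nodes 4, 5, 6, 7:
  L_0(s) = (s - 5)(s - 6)(s - 7) / -6
  L_1(s) = (s - 4)(s - 6)(s - 7) / 2
  L_2(s) = (s - 4)(s - 5)(s - 7) / -2
  L_3(s) = (s - 4)(s - 5)(s - 6) / 6
Then P(s) = -358·L_0(s) - 686·L_1(s) - 1170·L_2(s) - 1840·L_3(s).
Expanding and collecting terms gives P(s) = -5s³ - 3s² + 4s - 6.
Evaluating at s = 1: P(1) = -10.

-10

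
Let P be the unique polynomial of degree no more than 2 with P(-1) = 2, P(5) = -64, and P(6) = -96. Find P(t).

Write P(t) = at^2 + bt + c. Substituting each data point gives a linear system:
  a - b + c = 2
  25a + 5b + c = -64
  36a + 6b + c = -96
Solving the system yields a = -3, b = 1, c = 6.
So P(t) = -3t^2 + t + 6.
Check: P(6) = -96. ✓

P(t) = -3t^2 + t + 6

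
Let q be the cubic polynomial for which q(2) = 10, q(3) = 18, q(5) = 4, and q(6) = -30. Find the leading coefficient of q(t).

Write q(t) = at^3 + bt^2 + ct + d. Substituting each data point gives a linear system:
  8a + 4b + 2c + d = 10
  27a + 9b + 3c + d = 18
  125a + 25b + 5c + d = 4
  216a + 36b + 6c + d = -30
Solving the system yields a = -1, b = 5, c = 2, d = -6.
So q(t) = -t³ + 5t² + 2t - 6.
The leading coefficient is -1.

-1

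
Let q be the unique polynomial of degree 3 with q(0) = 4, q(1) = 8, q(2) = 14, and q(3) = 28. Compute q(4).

Forward differences of the values at s = 0, 1, 2, 3:
  q  : 4  8  14  28
  Δ  : 4  6  14
  Δ^2: 2  8
  Δ^3: 6
The third differences are constant, confirming degree 3.
Interpolating (Newton forward form) and evaluating at s = 4 gives q(4) = 56.

56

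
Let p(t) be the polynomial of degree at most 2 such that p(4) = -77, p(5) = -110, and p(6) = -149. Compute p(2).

Forward differences of the values at t = 4, 5, 6:
  p  : -77  -110  -149
  Δ  : -33  -39
  Δ^2: -6
The second differences are constant, confirming degree 2.
Interpolating (Newton forward form) and evaluating at t = 2 gives p(2) = -29.

-29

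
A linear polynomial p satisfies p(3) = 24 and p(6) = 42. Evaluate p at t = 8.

Write p(t) = at + b. Substituting each data point gives a linear system:
  3a + b = 24
  6a + b = 42
Solving the system yields a = 6, b = 6.
So p(t) = 6t + 6.
Then p(8) = 54.

54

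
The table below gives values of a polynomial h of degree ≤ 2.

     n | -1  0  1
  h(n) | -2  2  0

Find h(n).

h(n) = -3n^2 + n + 2

Write h(n) = an^2 + bn + c. Substituting each data point gives a linear system:
  a - b + c = -2
  c = 2
  a + b + c = 0
Solving the system yields a = -3, b = 1, c = 2.
So h(n) = -3n^2 + n + 2.
Check: h(0) = 2. ✓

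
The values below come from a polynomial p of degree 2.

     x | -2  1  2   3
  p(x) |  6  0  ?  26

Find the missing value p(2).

The 3 known points determine the degree-2 polynomial uniquely.
Write p(x) = ax^2 + bx + c. Substituting each data point gives a linear system:
  4a - 2b + c = 6
  a + b + c = 0
  9a + 3b + c = 26
Solving the system yields a = 3, b = 1, c = -4.
So p(x) = 3x^2 + x - 4.
Then p(2) = 10.

10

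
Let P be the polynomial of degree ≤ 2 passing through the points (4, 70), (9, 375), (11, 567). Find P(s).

P(s) = 5s^2 - 4s + 6

Using the Lagrange interpolation formula with nodes 4, 9, 11:
  L_0(s) = (s - 9)(s - 11) / 35
  L_1(s) = (s - 4)(s - 11) / -10
  L_2(s) = (s - 4)(s - 9) / 14
Then P(s) = 70·L_0(s) + 375·L_1(s) + 567·L_2(s).
Expanding and collecting terms gives P(s) = 5s^2 - 4s + 6.
Check: P(4) = 70. ✓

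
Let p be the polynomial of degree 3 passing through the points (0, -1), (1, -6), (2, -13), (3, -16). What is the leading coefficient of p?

1

Write p(s) = as^3 + bs^2 + cs + d. Substituting each data point gives a linear system:
  d = -1
  a + b + c + d = -6
  8a + 4b + 2c + d = -13
  27a + 9b + 3c + d = -16
Solving the system yields a = 1, b = -4, c = -2, d = -1.
So p(s) = s³ - 4s² - 2s - 1.
The leading coefficient is 1.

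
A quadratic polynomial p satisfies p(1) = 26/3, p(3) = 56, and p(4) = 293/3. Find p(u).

Write p(u) = au^2 + bu + c. Substituting each data point gives a linear system:
  a + b + c = 26/3
  9a + 3b + c = 56
  16a + 4b + c = 293/3
Solving the system yields a = 6, b = -1/3, c = 3.
So p(u) = 6u^2 - (1/3)u + 3.
Check: p(1) = 26/3. ✓

p(u) = 6u^2 - (1/3)u + 3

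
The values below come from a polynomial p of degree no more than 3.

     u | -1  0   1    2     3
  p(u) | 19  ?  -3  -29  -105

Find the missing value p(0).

3

The 4 known points determine the degree-3 polynomial uniquely.
Write p(u) = au^3 + bu^2 + cu + d. Substituting each data point gives a linear system:
  -a + b - c + d = 19
  a + b + c + d = -3
  8a + 4b + 2c + d = -29
  27a + 9b + 3c + d = -105
Solving the system yields a = -5, b = 5, c = -6, d = 3.
So p(u) = -5u^3 + 5u^2 - 6u + 3.
Then p(0) = 3.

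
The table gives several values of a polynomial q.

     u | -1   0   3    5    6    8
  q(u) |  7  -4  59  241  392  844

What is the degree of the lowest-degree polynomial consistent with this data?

3

Divided differences on the nodes -1, 0, 3, 5, 6, 8:
  order 0: 7  -4  59  241  392  844
  order 1: -11  21  91  151  226
  order 2: 8  14  20  25
  order 3: 1  1  1
  order 4: 0  0
  order 5: 0
The order-3 divided differences are all 1 (nonzero) and every higher order vanishes, so the data lies on a polynomial of degree exactly 3.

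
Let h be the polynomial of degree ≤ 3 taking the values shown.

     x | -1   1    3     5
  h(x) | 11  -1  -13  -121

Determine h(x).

h(x) = -2x^3 + 6x^2 - 4x - 1

Write h(x) = ax^3 + bx^2 + cx + d. Substituting each data point gives a linear system:
  -a + b - c + d = 11
  a + b + c + d = -1
  27a + 9b + 3c + d = -13
  125a + 25b + 5c + d = -121
Solving the system yields a = -2, b = 6, c = -4, d = -1.
So h(x) = -2x^3 + 6x^2 - 4x - 1.
Check: h(-1) = 11. ✓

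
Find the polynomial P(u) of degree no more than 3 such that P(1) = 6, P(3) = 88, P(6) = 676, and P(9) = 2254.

P(u) = 3u^3 + u^2 - 2u + 4

Write P(u) = au^3 + bu^2 + cu + d. Substituting each data point gives a linear system:
  a + b + c + d = 6
  27a + 9b + 3c + d = 88
  216a + 36b + 6c + d = 676
  729a + 81b + 9c + d = 2254
Solving the system yields a = 3, b = 1, c = -2, d = 4.
So P(u) = 3u^3 + u^2 - 2u + 4.
Check: P(3) = 88. ✓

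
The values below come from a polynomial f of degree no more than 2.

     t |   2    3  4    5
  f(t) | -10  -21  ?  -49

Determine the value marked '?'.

On equispaced nodes a degree-2 polynomial has vanishing third forward difference, so
  - f(2) + 3·f(3) - 3·f(4) + f(5) = 0.
Substituting the known values and solving for f(4):
  -3·f(4) = 102
  f(4) = -34.

-34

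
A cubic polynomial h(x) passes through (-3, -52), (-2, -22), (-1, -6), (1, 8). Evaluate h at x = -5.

-178

Using the Lagrange interpolation formula with nodes -3, -2, -1, 1:
  L_0(x) = (x + 2)(x + 1)(x - 1) / -8
  L_1(x) = (x + 3)(x + 1)(x - 1) / 3
  L_2(x) = (x + 3)(x + 2)(x - 1) / -4
  L_3(x) = (x + 3)(x + 2)(x + 1) / 24
Then h(x) = -52·L_0(x) - 22·L_1(x) - 6·L_2(x) + 8·L_3(x).
Expanding and collecting terms gives h(x) = x^3 - x^2 + 6x + 2.
Evaluating at x = -5: h(-5) = -178.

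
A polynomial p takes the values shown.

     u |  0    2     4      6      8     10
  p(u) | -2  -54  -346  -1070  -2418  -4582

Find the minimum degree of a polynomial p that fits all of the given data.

3

Forward differences of the values at u = 0, 2, 4, 6, 8, 10:
  p  : -2  -54  -346  -1070  -2418  -4582
  Δ  : -52  -292  -724  -1348  -2164
  Δ^2: -240  -432  -624  -816
  Δ^3: -192  -192  -192
  Δ^4: 0  0
  Δ^5: 0
The third differences are constant (-192) and nonzero, while all higher differences vanish, so the minimal degree is 3.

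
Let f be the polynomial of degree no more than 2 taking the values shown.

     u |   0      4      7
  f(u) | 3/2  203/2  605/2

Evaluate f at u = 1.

Write f(u) = au^2 + bu + c. Substituting each data point gives a linear system:
  c = 3/2
  16a + 4b + c = 203/2
  49a + 7b + c = 605/2
Solving the system yields a = 6, b = 1, c = 3/2.
So f(u) = 6u^2 + u + 3/2.
Then f(1) = 17/2.

17/2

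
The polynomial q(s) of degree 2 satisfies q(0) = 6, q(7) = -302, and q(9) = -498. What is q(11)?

Write q(s) = as^2 + bs + c. Substituting each data point gives a linear system:
  c = 6
  49a + 7b + c = -302
  81a + 9b + c = -498
Solving the system yields a = -6, b = -2, c = 6.
So q(s) = -6s^2 - 2s + 6.
Then q(11) = -742.

-742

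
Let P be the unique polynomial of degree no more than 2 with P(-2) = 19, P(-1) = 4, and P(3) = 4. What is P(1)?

-8

Write P(n) = an^2 + bn + c. Substituting each data point gives a linear system:
  4a - 2b + c = 19
  a - b + c = 4
  9a + 3b + c = 4
Solving the system yields a = 3, b = -6, c = -5.
So P(n) = 3n^2 - 6n - 5.
Then P(1) = -8.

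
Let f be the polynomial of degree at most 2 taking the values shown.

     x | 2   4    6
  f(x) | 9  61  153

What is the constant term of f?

Write f(x) = ax^2 + bx + c. Substituting each data point gives a linear system:
  4a + 2b + c = 9
  16a + 4b + c = 61
  36a + 6b + c = 153
Solving the system yields a = 5, b = -4, c = -3.
So f(x) = 5x² - 4x - 3.
The constant term is -3.

-3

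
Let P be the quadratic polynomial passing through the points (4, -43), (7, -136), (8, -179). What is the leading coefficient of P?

-3

Write P(u) = au^2 + bu + c. Substituting each data point gives a linear system:
  16a + 4b + c = -43
  49a + 7b + c = -136
  64a + 8b + c = -179
Solving the system yields a = -3, b = 2, c = -3.
So P(u) = -3u² + 2u - 3.
The leading coefficient is -3.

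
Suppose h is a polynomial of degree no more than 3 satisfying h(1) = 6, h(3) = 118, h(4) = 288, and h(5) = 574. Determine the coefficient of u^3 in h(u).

Write h(u) = au^3 + bu^2 + cu + d. Substituting each data point gives a linear system:
  a + b + c + d = 6
  27a + 9b + 3c + d = 118
  64a + 16b + 4c + d = 288
  125a + 25b + 5c + d = 574
Solving the system yields a = 5, b = -2, c = -1, d = 4.
So h(u) = 5u^3 - 2u^2 - u + 4.
The leading coefficient is 5.

5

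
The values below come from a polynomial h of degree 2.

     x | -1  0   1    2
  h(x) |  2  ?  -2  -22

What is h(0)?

6

On equispaced nodes a degree-2 polynomial has vanishing third forward difference, so
  - h(-1) + 3·h(0) - 3·h(1) + h(2) = 0.
Substituting the known values and solving for h(0):
  3·h(0) = 18
  h(0) = 6.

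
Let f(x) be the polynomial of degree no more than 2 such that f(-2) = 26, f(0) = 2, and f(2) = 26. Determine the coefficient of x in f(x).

Write f(x) = ax^2 + bx + c. Substituting each data point gives a linear system:
  4a - 2b + c = 26
  c = 2
  4a + 2b + c = 26
Solving the system yields a = 6, b = 0, c = 2.
So f(x) = 6x² + 2.
The coefficient of x is 0.

0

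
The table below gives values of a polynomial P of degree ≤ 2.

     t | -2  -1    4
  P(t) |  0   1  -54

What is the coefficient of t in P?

Write P(t) = at^2 + bt + c. Substituting each data point gives a linear system:
  4a - 2b + c = 0
  a - b + c = 1
  16a + 4b + c = -54
Solving the system yields a = -2, b = -5, c = -2.
So P(t) = -2t^2 - 5t - 2.
The coefficient of t is -5.

-5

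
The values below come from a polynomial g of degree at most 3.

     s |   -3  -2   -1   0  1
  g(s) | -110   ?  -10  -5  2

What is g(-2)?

-37

On equispaced nodes a degree-3 polynomial has vanishing fourth forward difference, so
  g(-3) - 4·g(-2) + 6·g(-1) - 4·g(0) + g(1) = 0.
Substituting the known values and solving for g(-2):
  -4·g(-2) = 148
  g(-2) = -37.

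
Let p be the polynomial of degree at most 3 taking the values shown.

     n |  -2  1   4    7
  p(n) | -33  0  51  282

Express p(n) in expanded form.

p(n) = n^3 - 2n^2 + 6n - 5

Using the Lagrange interpolation formula with nodes -2, 1, 4, 7:
  L_0(n) = (n - 1)(n - 4)(n - 7) / -162
  L_1(n) = (n + 2)(n - 4)(n - 7) / 54
  L_2(n) = (n + 2)(n - 1)(n - 7) / -54
  L_3(n) = (n + 2)(n - 1)(n - 4) / 162
Then p(n) = -33·L_0(n) + 0·L_1(n) + 51·L_2(n) + 282·L_3(n).
Expanding and collecting terms gives p(n) = n^3 - 2n^2 + 6n - 5.
Check: p(1) = 0. ✓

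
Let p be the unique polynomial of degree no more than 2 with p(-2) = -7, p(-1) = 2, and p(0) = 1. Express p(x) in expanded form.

Write p(x) = ax^2 + bx + c. Substituting each data point gives a linear system:
  4a - 2b + c = -7
  a - b + c = 2
  c = 1
Solving the system yields a = -5, b = -6, c = 1.
So p(x) = -5x^2 - 6x + 1.
Check: p(-2) = -7. ✓

p(x) = -5x^2 - 6x + 1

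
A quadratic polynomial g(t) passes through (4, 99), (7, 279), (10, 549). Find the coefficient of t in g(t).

Write g(t) = at^2 + bt + c. Substituting each data point gives a linear system:
  16a + 4b + c = 99
  49a + 7b + c = 279
  100a + 10b + c = 549
Solving the system yields a = 5, b = 5, c = -1.
So g(t) = 5t^2 + 5t - 1.
The coefficient of t is 5.

5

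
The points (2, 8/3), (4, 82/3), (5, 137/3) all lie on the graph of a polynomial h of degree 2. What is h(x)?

Using the Lagrange interpolation formula with nodes 2, 4, 5:
  L_0(x) = (x - 4)(x - 5) / 6
  L_1(x) = (x - 2)(x - 5) / -2
  L_2(x) = (x - 2)(x - 4) / 3
Then h(x) = 8/3·L_0(x) + 82/3·L_1(x) + 137/3·L_2(x).
Expanding and collecting terms gives h(x) = 2x² + (1/3)x - 6.
Check: h(2) = 8/3. ✓

h(x) = 2x^2 + (1/3)x - 6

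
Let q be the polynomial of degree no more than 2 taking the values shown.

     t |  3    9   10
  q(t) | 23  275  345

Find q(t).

q(t) = 4t^2 - 6t + 5

Using the Lagrange interpolation formula with nodes 3, 9, 10:
  L_0(t) = (t - 9)(t - 10) / 42
  L_1(t) = (t - 3)(t - 10) / -6
  L_2(t) = (t - 3)(t - 9) / 7
Then q(t) = 23·L_0(t) + 275·L_1(t) + 345·L_2(t).
Expanding and collecting terms gives q(t) = 4t^2 - 6t + 5.
Check: q(9) = 275. ✓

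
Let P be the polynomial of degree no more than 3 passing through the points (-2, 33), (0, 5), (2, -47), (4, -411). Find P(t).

Write P(t) = at^3 + bt^2 + ct + d. Substituting each data point gives a linear system:
  -8a + 4b - 2c + d = 33
  d = 5
  8a + 4b + 2c + d = -47
  64a + 16b + 4c + d = -411
Solving the system yields a = -6, b = -3, c = 4, d = 5.
So P(t) = -6t³ - 3t² + 4t + 5.
Check: P(4) = -411. ✓

P(t) = -6t^3 - 3t^2 + 4t + 5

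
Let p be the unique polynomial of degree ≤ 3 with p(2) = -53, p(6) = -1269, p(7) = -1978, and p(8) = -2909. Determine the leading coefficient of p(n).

Write p(n) = an^3 + bn^2 + cn + d. Substituting each data point gives a linear system:
  8a + 4b + 2c + d = -53
  216a + 36b + 6c + d = -1269
  343a + 49b + 7c + d = -1978
  512a + 64b + 8c + d = -2909
Solving the system yields a = -5, b = -6, c = 4, d = 3.
So p(n) = -5n^3 - 6n^2 + 4n + 3.
The leading coefficient is -5.

-5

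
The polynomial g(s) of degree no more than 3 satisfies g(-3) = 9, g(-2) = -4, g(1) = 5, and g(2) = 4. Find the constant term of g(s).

0

Write g(s) = as^3 + bs^2 + cs + d. Substituting each data point gives a linear system:
  -27a + 9b - 3c + d = 9
  -8a + 4b - 2c + d = -4
  a + b + c + d = 5
  8a + 4b + 2c + d = 4
Solving the system yields a = -1, b = 0, c = 6, d = 0.
So g(s) = -s^3 + 6s.
The constant term is 0.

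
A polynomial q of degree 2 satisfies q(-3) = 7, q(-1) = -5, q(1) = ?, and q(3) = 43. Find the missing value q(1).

On equispaced nodes a degree-2 polynomial has vanishing third forward difference, so
  - q(-3) + 3·q(-1) - 3·q(1) + q(3) = 0.
Substituting the known values and solving for q(1):
  -3·q(1) = -21
  q(1) = 7.

7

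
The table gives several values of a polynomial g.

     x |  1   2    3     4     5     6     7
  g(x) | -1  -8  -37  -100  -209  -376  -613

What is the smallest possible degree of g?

Forward differences of the values at x = 1, 2, 3, 4, 5, 6, 7:
  g  : -1  -8  -37  -100  -209  -376  -613
  Δ  : -7  -29  -63  -109  -167  -237
  Δ^2: -22  -34  -46  -58  -70
  Δ^3: -12  -12  -12  -12
  Δ^4: 0  0  0
  Δ^5: 0  0
  Δ^6: 0
The third differences are constant (-12) and nonzero, while all higher differences vanish, so the minimal degree is 3.

3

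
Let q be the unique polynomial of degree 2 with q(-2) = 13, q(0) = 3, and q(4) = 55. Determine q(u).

Write q(u) = au^2 + bu + c. Substituting each data point gives a linear system:
  4a - 2b + c = 13
  c = 3
  16a + 4b + c = 55
Solving the system yields a = 3, b = 1, c = 3.
So q(u) = 3u^2 + u + 3.
Check: q(4) = 55. ✓

q(u) = 3u^2 + u + 3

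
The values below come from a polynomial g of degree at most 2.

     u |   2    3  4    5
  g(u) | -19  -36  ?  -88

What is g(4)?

The 3 known points determine the degree-2 polynomial uniquely.
Write g(u) = au^2 + bu + c. Substituting each data point gives a linear system:
  4a + 2b + c = -19
  9a + 3b + c = -36
  25a + 5b + c = -88
Solving the system yields a = -3, b = -2, c = -3.
So g(u) = -3u^2 - 2u - 3.
Then g(4) = -59.

-59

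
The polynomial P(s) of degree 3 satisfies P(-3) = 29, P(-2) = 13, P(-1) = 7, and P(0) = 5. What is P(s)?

P(s) = -s^3 - s^2 - 2s + 5

Write P(s) = as^3 + bs^2 + cs + d. Substituting each data point gives a linear system:
  -27a + 9b - 3c + d = 29
  -8a + 4b - 2c + d = 13
  -a + b - c + d = 7
  d = 5
Solving the system yields a = -1, b = -1, c = -2, d = 5.
So P(s) = -s^3 - s^2 - 2s + 5.
Check: P(-1) = 7. ✓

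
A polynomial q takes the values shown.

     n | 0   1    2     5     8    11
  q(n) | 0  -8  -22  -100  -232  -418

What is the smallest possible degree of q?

Divided differences on the nodes 0, 1, 2, 5, 8, 11:
  order 0: 0  -8  -22  -100  -232  -418
  order 1: -8  -14  -26  -44  -62
  order 2: -3  -3  -3  -3
  order 3: 0  0  0
  order 4: 0  0
  order 5: 0
The order-2 divided differences are all -3 (nonzero) and every higher order vanishes, so the data lies on a polynomial of degree exactly 2.

2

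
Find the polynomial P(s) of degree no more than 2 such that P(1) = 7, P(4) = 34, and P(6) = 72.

P(s) = 2s^2 - s + 6

Write P(s) = as^2 + bs + c. Substituting each data point gives a linear system:
  a + b + c = 7
  16a + 4b + c = 34
  36a + 6b + c = 72
Solving the system yields a = 2, b = -1, c = 6.
So P(s) = 2s² - s + 6.
Check: P(4) = 34. ✓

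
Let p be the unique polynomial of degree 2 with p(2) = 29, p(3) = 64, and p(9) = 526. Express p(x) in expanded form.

Write p(x) = ax^2 + bx + c. Substituting each data point gives a linear system:
  4a + 2b + c = 29
  9a + 3b + c = 64
  81a + 9b + c = 526
Solving the system yields a = 6, b = 5, c = -5.
So p(x) = 6x^2 + 5x - 5.
Check: p(9) = 526. ✓

p(x) = 6x^2 + 5x - 5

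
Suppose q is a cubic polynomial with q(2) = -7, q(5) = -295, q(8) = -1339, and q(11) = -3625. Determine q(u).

Write q(u) = au^3 + bu^2 + cu + d. Substituting each data point gives a linear system:
  8a + 4b + 2c + d = -7
  125a + 25b + 5c + d = -295
  512a + 64b + 8c + d = -1339
  1331a + 121b + 11c + d = -3625
Solving the system yields a = -3, b = 3, c = 0, d = 5.
So q(u) = -3u^3 + 3u^2 + 5.
Check: q(8) = -1339. ✓

q(u) = -3u^3 + 3u^2 + 5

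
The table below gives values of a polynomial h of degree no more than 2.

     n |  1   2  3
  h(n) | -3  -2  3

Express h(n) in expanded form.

Using the Lagrange interpolation formula with nodes 1, 2, 3:
  L_0(n) = (n - 2)(n - 3) / 2
  L_1(n) = (n - 1)(n - 3) / -1
  L_2(n) = (n - 1)(n - 2) / 2
Then h(n) = -3·L_0(n) - 2·L_1(n) + 3·L_2(n).
Expanding and collecting terms gives h(n) = 2n² - 5n.
Check: h(3) = 3. ✓

h(n) = 2n^2 - 5n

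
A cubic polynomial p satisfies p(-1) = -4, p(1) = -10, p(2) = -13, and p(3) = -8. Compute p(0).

Write p(t) = at^3 + bt^2 + ct + d. Substituting each data point gives a linear system:
  -a + b - c + d = -4
  a + b + c + d = -10
  8a + 4b + 2c + d = -13
  27a + 9b + 3c + d = -8
Solving the system yields a = 1, b = -2, c = -4, d = -5.
So p(t) = t³ - 2t² - 4t - 5.
Then p(0) = -5.

-5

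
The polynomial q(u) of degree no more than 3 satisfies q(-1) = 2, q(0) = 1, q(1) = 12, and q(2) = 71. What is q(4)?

Using the Lagrange interpolation formula with nodes -1, 0, 1, 2:
  L_0(u) = u(u - 1)(u - 2) / -6
  L_1(u) = (u + 1)(u - 1)(u - 2) / 2
  L_2(u) = (u + 1)u(u - 2) / -2
  L_3(u) = (u + 1)u(u - 1) / 6
Then q(u) = 2·L_0(u) + 1·L_1(u) + 12·L_2(u) + 71·L_3(u).
Expanding and collecting terms gives q(u) = 6u³ + 6u² - u + 1.
Evaluating at u = 4: q(4) = 477.

477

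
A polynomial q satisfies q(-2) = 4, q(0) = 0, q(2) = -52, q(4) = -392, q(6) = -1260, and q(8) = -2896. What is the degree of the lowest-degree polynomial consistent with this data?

3

Forward differences of the values at t = -2, 0, 2, 4, 6, 8:
  q  : 4  0  -52  -392  -1260  -2896
  Δ  : -4  -52  -340  -868  -1636
  Δ^2: -48  -288  -528  -768
  Δ^3: -240  -240  -240
  Δ^4: 0  0
  Δ^5: 0
The third differences are constant (-240) and nonzero, while all higher differences vanish, so the minimal degree is 3.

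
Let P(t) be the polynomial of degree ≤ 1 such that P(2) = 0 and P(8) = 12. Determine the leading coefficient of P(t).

Write P(t) = at + b. Substituting each data point gives a linear system:
  2a + b = 0
  8a + b = 12
Solving the system yields a = 2, b = -4.
So P(t) = 2t - 4.
The leading coefficient is 2.

2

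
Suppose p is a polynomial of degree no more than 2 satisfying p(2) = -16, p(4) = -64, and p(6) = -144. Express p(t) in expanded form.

Using the Lagrange interpolation formula with nodes 2, 4, 6:
  L_0(t) = (t - 4)(t - 6) / 8
  L_1(t) = (t - 2)(t - 6) / -4
  L_2(t) = (t - 2)(t - 4) / 8
Then p(t) = -16·L_0(t) - 64·L_1(t) - 144·L_2(t).
Expanding and collecting terms gives p(t) = -4t^2.
Check: p(6) = -144. ✓

p(t) = -4t^2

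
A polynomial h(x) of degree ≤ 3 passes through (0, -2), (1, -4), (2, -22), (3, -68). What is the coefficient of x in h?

Write h(x) = ax^3 + bx^2 + cx + d. Substituting each data point gives a linear system:
  d = -2
  a + b + c + d = -4
  8a + 4b + 2c + d = -22
  27a + 9b + 3c + d = -68
Solving the system yields a = -2, b = -2, c = 2, d = -2.
So h(x) = -2x^3 - 2x^2 + 2x - 2.
The coefficient of x is 2.

2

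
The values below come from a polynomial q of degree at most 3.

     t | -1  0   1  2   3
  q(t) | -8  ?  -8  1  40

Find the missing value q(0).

The 4 known points determine the degree-3 polynomial uniquely.
Write q(t) = at^3 + bt^2 + ct + d. Substituting each data point gives a linear system:
  -a + b - c + d = -8
  a + b + c + d = -8
  8a + 4b + 2c + d = 1
  27a + 9b + 3c + d = 40
Solving the system yields a = 3, b = -3, c = -3, d = -5.
So q(t) = 3t^3 - 3t^2 - 3t - 5.
Then q(0) = -5.

-5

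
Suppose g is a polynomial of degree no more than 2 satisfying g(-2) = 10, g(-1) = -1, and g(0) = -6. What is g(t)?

Write g(t) = at^2 + bt + c. Substituting each data point gives a linear system:
  4a - 2b + c = 10
  a - b + c = -1
  c = -6
Solving the system yields a = 3, b = -2, c = -6.
So g(t) = 3t^2 - 2t - 6.
Check: g(0) = -6. ✓

g(t) = 3t^2 - 2t - 6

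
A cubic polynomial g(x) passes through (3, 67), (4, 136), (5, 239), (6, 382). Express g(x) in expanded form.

g(x) = x^3 + 5x^2 - 3x + 4

Using the Lagrange interpolation formula with nodes 3, 4, 5, 6:
  L_0(x) = (x - 4)(x - 5)(x - 6) / -6
  L_1(x) = (x - 3)(x - 5)(x - 6) / 2
  L_2(x) = (x - 3)(x - 4)(x - 6) / -2
  L_3(x) = (x - 3)(x - 4)(x - 5) / 6
Then g(x) = 67·L_0(x) + 136·L_1(x) + 239·L_2(x) + 382·L_3(x).
Expanding and collecting terms gives g(x) = x^3 + 5x^2 - 3x + 4.
Check: g(6) = 382. ✓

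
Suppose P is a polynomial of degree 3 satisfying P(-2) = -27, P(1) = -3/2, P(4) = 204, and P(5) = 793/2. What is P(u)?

Using the Lagrange interpolation formula with nodes -2, 1, 4, 5:
  L_0(u) = (u - 1)(u - 4)(u - 5) / -126
  L_1(u) = (u + 2)(u - 4)(u - 5) / 36
  L_2(u) = (u + 2)(u - 1)(u - 5) / -18
  L_3(u) = (u + 2)(u - 1)(u - 4) / 28
Then P(u) = -27·L_0(u) - 3/2·L_1(u) + 204·L_2(u) + 793/2·L_3(u).
Expanding and collecting terms gives P(u) = 3u^3 + u^2 + (1/2)u - 6.
Check: P(4) = 204. ✓

P(u) = 3u^3 + u^2 + (1/2)u - 6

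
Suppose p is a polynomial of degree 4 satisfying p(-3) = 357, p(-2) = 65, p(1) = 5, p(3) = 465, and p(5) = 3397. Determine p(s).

p(s) = 5s^4 + 2s^3 + s^2 - 3

Write p(s) = as^4 + bs^3 + cs^2 + ds + e. Substituting each data point gives a linear system:
  81a - 27b + 9c - 3d + e = 357
  16a - 8b + 4c - 2d + e = 65
  a + b + c + d + e = 5
  81a + 27b + 9c + 3d + e = 465
  625a + 125b + 25c + 5d + e = 3397
Solving the system yields a = 5, b = 2, c = 1, d = 0, e = -3.
So p(s) = 5s^4 + 2s^3 + s^2 - 3.
Check: p(-3) = 357. ✓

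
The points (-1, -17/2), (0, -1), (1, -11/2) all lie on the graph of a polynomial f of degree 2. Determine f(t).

Write f(t) = at^2 + bt + c. Substituting each data point gives a linear system:
  a - b + c = -17/2
  c = -1
  a + b + c = -11/2
Solving the system yields a = -6, b = 3/2, c = -1.
So f(t) = -6t^2 + (3/2)t - 1.
Check: f(1) = -11/2. ✓

f(t) = -6t^2 + (3/2)t - 1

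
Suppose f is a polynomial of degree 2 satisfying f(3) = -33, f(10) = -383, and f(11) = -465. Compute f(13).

Write f(s) = as^2 + bs + c. Substituting each data point gives a linear system:
  9a + 3b + c = -33
  100a + 10b + c = -383
  121a + 11b + c = -465
Solving the system yields a = -4, b = 2, c = -3.
So f(s) = -4s^2 + 2s - 3.
Then f(13) = -653.

-653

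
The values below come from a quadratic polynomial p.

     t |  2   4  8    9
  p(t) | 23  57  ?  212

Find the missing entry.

The 3 known points determine the degree-2 polynomial uniquely.
Write p(t) = at^2 + bt + c. Substituting each data point gives a linear system:
  4a + 2b + c = 23
  16a + 4b + c = 57
  81a + 9b + c = 212
Solving the system yields a = 2, b = 5, c = 5.
So p(t) = 2t^2 + 5t + 5.
Then p(8) = 173.

173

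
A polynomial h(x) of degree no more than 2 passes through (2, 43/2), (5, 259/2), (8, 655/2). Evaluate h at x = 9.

827/2

Forward differences of the values at x = 2, 5, 8:
  h  : 43/2  259/2  655/2
  Δ  : 108  198
  Δ^2: 90
The second differences are constant, confirming degree 2.
Interpolating (Newton forward form) and evaluating at x = 9 gives h(9) = 827/2.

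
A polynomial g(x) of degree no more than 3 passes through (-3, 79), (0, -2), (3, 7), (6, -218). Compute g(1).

Write g(x) = ax^3 + bx^2 + cx + d. Substituting each data point gives a linear system:
  -27a + 9b - 3c + d = 79
  d = -2
  27a + 9b + 3c + d = 7
  216a + 36b + 6c + d = -218
Solving the system yields a = -2, b = 5, c = 6, d = -2.
So g(x) = -2x^3 + 5x^2 + 6x - 2.
Then g(1) = 7.

7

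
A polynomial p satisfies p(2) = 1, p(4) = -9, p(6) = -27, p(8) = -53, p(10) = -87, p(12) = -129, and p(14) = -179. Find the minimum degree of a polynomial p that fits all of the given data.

2

Forward differences of the values at t = 2, 4, 6, 8, 10, 12, 14:
  p  : 1  -9  -27  -53  -87  -129  -179
  Δ  : -10  -18  -26  -34  -42  -50
  Δ^2: -8  -8  -8  -8  -8
  Δ^3: 0  0  0  0
  Δ^4: 0  0  0
  Δ^5: 0  0
  Δ^6: 0
The second differences are constant (-8) and nonzero, while all higher differences vanish, so the minimal degree is 2.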